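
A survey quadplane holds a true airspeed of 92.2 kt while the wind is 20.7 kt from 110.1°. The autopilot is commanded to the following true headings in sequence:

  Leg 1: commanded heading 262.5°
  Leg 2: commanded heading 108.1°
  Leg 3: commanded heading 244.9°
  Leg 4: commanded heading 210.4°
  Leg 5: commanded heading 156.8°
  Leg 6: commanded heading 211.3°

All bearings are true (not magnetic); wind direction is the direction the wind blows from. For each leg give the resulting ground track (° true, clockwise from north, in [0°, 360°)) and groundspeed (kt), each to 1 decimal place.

Leg 1: track=267.5°, groundspeed=111.0 kt
Leg 2: track=107.5°, groundspeed=71.5 kt
Leg 3: track=252.7°, groundspeed=107.8 kt
Leg 4: track=222.4°, groundspeed=98.0 kt
Leg 5: track=167.7°, groundspeed=79.4 kt
Leg 6: track=223.2°, groundspeed=98.3 kt

Leg 1: heading 262.5°; drift +5.0° → track 267.5°, groundspeed 111.0 kt
Leg 2: heading 108.1°; drift -0.6° → track 107.5°, groundspeed 71.5 kt
Leg 3: heading 244.9°; drift +7.8° → track 252.7°, groundspeed 107.8 kt
Leg 4: heading 210.4°; drift +12.0° → track 222.4°, groundspeed 98.0 kt
Leg 5: heading 156.8°; drift +10.9° → track 167.7°, groundspeed 79.4 kt
Leg 6: heading 211.3°; drift +11.9° → track 223.2°, groundspeed 98.3 kt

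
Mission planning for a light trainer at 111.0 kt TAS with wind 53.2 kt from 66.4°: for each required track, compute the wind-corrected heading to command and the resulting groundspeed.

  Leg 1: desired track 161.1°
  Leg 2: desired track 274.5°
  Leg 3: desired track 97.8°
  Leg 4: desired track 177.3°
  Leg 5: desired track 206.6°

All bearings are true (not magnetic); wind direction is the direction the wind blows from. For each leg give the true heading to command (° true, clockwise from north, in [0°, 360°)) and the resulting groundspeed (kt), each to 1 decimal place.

Leg 1: heading=132.6°, groundspeed=101.9 kt
Leg 2: heading=287.5°, groundspeed=155.1 kt
Leg 3: heading=83.3°, groundspeed=62.1 kt
Leg 4: heading=150.7°, groundspeed=118.2 kt
Leg 5: heading=188.7°, groundspeed=146.5 kt

Leg 1: desired track 161.1°; wind correction -28.5° → command heading 132.6°, groundspeed 101.9 kt
Leg 2: desired track 274.5°; wind correction +13.0° → command heading 287.5°, groundspeed 155.1 kt
Leg 3: desired track 97.8°; wind correction -14.5° → command heading 83.3°, groundspeed 62.1 kt
Leg 4: desired track 177.3°; wind correction -26.6° → command heading 150.7°, groundspeed 118.2 kt
Leg 5: desired track 206.6°; wind correction -17.9° → command heading 188.7°, groundspeed 146.5 kt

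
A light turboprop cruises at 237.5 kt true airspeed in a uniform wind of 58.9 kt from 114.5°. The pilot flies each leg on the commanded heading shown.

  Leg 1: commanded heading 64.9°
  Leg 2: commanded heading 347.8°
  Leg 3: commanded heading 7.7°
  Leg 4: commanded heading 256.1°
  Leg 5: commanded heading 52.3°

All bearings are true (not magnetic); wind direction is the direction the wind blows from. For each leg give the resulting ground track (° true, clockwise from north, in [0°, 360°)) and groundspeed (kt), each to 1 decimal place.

Leg 1: track=52.2°, groundspeed=204.3 kt
Leg 2: track=338.0°, groundspeed=276.8 kt
Leg 3: track=355.2°, groundspeed=260.7 kt
Leg 4: track=263.4°, groundspeed=286.0 kt
Leg 5: track=38.4°, groundspeed=216.4 kt

Leg 1: heading 64.9°; drift -12.7° → track 52.2°, groundspeed 204.3 kt
Leg 2: heading 347.8°; drift -9.8° → track 338.0°, groundspeed 276.8 kt
Leg 3: heading 7.7°; drift -12.5° → track 355.2°, groundspeed 260.7 kt
Leg 4: heading 256.1°; drift +7.3° → track 263.4°, groundspeed 286.0 kt
Leg 5: heading 52.3°; drift -13.9° → track 38.4°, groundspeed 216.4 kt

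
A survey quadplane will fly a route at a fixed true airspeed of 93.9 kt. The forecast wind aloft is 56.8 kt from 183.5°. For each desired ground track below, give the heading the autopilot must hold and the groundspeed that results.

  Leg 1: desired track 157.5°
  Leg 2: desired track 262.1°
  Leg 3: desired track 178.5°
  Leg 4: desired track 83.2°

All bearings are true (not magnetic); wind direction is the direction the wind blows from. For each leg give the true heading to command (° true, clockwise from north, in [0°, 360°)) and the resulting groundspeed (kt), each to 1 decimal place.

Leg 1: desired track 157.5°; wind correction +15.4° → command heading 172.9°, groundspeed 39.5 kt
Leg 2: desired track 262.1°; wind correction -36.4° → command heading 225.7°, groundspeed 64.4 kt
Leg 3: desired track 178.5°; wind correction +3.0° → command heading 181.5°, groundspeed 37.2 kt
Leg 4: desired track 83.2°; wind correction +36.5° → command heading 119.7°, groundspeed 85.6 kt

Leg 1: heading=172.9°, groundspeed=39.5 kt
Leg 2: heading=225.7°, groundspeed=64.4 kt
Leg 3: heading=181.5°, groundspeed=37.2 kt
Leg 4: heading=119.7°, groundspeed=85.6 kt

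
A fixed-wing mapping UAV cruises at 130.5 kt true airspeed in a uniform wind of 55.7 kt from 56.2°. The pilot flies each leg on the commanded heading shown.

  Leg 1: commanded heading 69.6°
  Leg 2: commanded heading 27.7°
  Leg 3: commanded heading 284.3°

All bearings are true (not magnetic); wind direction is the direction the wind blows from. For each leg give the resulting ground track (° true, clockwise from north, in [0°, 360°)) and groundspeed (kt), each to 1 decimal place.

Leg 1: heading 69.6°; drift +9.6° → track 79.2°, groundspeed 77.4 kt
Leg 2: heading 27.7°; drift -18.1° → track 9.6°, groundspeed 85.8 kt
Leg 3: heading 284.3°; drift -13.9° → track 270.4°, groundspeed 172.7 kt

Leg 1: track=79.2°, groundspeed=77.4 kt
Leg 2: track=9.6°, groundspeed=85.8 kt
Leg 3: track=270.4°, groundspeed=172.7 kt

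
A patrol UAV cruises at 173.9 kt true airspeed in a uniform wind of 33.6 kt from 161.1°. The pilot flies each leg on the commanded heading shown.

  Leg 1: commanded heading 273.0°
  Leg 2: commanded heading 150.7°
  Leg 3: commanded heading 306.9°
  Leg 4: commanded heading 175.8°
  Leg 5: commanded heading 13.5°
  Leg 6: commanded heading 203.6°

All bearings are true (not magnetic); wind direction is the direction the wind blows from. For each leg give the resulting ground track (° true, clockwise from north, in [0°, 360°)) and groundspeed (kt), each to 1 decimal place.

Leg 1: heading 273.0°; drift +9.5° → track 282.5°, groundspeed 189.0 kt
Leg 2: heading 150.7°; drift -2.5° → track 148.2°, groundspeed 141.0 kt
Leg 3: heading 306.9°; drift +5.3° → track 312.2°, groundspeed 202.6 kt
Leg 4: heading 175.8°; drift +3.5° → track 179.3°, groundspeed 141.7 kt
Leg 5: heading 13.5°; drift -5.1° → track 8.4°, groundspeed 203.1 kt
Leg 6: heading 203.6°; drift +8.7° → track 212.3°, groundspeed 150.8 kt

Leg 1: track=282.5°, groundspeed=189.0 kt
Leg 2: track=148.2°, groundspeed=141.0 kt
Leg 3: track=312.2°, groundspeed=202.6 kt
Leg 4: track=179.3°, groundspeed=141.7 kt
Leg 5: track=8.4°, groundspeed=203.1 kt
Leg 6: track=212.3°, groundspeed=150.8 kt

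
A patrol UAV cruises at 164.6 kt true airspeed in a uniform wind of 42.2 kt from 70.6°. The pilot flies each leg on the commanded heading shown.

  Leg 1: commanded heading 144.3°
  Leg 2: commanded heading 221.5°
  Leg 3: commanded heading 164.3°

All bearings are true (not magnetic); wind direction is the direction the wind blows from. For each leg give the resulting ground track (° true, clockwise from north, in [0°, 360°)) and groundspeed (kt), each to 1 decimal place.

Leg 1: heading 144.3°; drift +14.9° → track 159.2°, groundspeed 158.0 kt
Leg 2: heading 221.5°; drift +5.8° → track 227.3°, groundspeed 202.5 kt
Leg 3: heading 164.3°; drift +14.1° → track 178.4°, groundspeed 172.5 kt

Leg 1: track=159.2°, groundspeed=158.0 kt
Leg 2: track=227.3°, groundspeed=202.5 kt
Leg 3: track=178.4°, groundspeed=172.5 kt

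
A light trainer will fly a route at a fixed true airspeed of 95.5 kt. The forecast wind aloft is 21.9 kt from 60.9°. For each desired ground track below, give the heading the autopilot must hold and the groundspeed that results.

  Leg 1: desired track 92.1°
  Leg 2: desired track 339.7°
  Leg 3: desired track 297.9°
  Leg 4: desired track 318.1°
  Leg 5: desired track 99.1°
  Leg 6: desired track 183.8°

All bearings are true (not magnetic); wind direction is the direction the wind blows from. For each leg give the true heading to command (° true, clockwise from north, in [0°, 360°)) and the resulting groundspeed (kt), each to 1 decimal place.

Leg 1: desired track 92.1°; wind correction -6.8° → command heading 85.3°, groundspeed 76.1 kt
Leg 2: desired track 339.7°; wind correction +13.1° → command heading 352.8°, groundspeed 89.7 kt
Leg 3: desired track 297.9°; wind correction +11.1° → command heading 309.0°, groundspeed 105.6 kt
Leg 4: desired track 318.1°; wind correction +12.9° → command heading 331.0°, groundspeed 97.9 kt
Leg 5: desired track 99.1°; wind correction -8.2° → command heading 90.9°, groundspeed 77.3 kt
Leg 6: desired track 183.8°; wind correction -11.1° → command heading 172.7°, groundspeed 105.6 kt

Leg 1: heading=85.3°, groundspeed=76.1 kt
Leg 2: heading=352.8°, groundspeed=89.7 kt
Leg 3: heading=309.0°, groundspeed=105.6 kt
Leg 4: heading=331.0°, groundspeed=97.9 kt
Leg 5: heading=90.9°, groundspeed=77.3 kt
Leg 6: heading=172.7°, groundspeed=105.6 kt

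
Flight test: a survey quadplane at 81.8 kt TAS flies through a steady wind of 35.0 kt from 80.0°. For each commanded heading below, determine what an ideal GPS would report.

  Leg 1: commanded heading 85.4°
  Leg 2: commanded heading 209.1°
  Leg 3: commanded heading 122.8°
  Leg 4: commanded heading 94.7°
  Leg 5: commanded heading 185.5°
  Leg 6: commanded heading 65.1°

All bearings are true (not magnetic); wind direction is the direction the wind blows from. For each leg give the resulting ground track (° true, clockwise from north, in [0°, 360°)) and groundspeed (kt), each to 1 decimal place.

Leg 1: heading 85.4°; drift +4.0° → track 89.4°, groundspeed 47.1 kt
Leg 2: heading 209.1°; drift +14.7° → track 223.8°, groundspeed 107.4 kt
Leg 3: heading 122.8°; drift +23.0° → track 145.8°, groundspeed 61.0 kt
Leg 4: heading 94.7°; drift +10.5° → track 105.2°, groundspeed 48.8 kt
Leg 5: heading 185.5°; drift +20.3° → track 205.8°, groundspeed 97.2 kt
Leg 6: heading 65.1°; drift -10.6° → track 54.5°, groundspeed 48.8 kt

Leg 1: track=89.4°, groundspeed=47.1 kt
Leg 2: track=223.8°, groundspeed=107.4 kt
Leg 3: track=145.8°, groundspeed=61.0 kt
Leg 4: track=105.2°, groundspeed=48.8 kt
Leg 5: track=205.8°, groundspeed=97.2 kt
Leg 6: track=54.5°, groundspeed=48.8 kt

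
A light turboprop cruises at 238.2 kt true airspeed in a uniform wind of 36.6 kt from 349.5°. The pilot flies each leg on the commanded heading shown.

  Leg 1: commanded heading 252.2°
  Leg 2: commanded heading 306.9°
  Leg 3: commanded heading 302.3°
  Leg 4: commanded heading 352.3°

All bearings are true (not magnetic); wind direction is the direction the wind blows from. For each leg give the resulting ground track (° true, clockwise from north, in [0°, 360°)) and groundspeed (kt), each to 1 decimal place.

Leg 1: track=243.7°, groundspeed=245.5 kt
Leg 2: track=300.2°, groundspeed=212.7 kt
Leg 3: track=295.1°, groundspeed=215.0 kt
Leg 4: track=352.8°, groundspeed=201.7 kt

Leg 1: heading 252.2°; drift -8.5° → track 243.7°, groundspeed 245.5 kt
Leg 2: heading 306.9°; drift -6.7° → track 300.2°, groundspeed 212.7 kt
Leg 3: heading 302.3°; drift -7.2° → track 295.1°, groundspeed 215.0 kt
Leg 4: heading 352.3°; drift +0.5° → track 352.8°, groundspeed 201.7 kt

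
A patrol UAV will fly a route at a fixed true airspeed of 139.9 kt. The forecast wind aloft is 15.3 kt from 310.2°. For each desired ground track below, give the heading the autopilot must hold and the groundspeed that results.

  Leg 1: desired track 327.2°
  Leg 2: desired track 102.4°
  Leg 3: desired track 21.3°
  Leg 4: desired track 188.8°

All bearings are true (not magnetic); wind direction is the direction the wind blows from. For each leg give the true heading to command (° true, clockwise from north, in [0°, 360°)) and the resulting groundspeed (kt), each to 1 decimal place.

Leg 1: desired track 327.2°; wind correction -1.8° → command heading 325.4°, groundspeed 125.2 kt
Leg 2: desired track 102.4°; wind correction -2.9° → command heading 99.5°, groundspeed 153.3 kt
Leg 3: desired track 21.3°; wind correction -5.9° → command heading 15.4°, groundspeed 134.2 kt
Leg 4: desired track 188.8°; wind correction +5.4° → command heading 194.2°, groundspeed 147.3 kt

Leg 1: heading=325.4°, groundspeed=125.2 kt
Leg 2: heading=99.5°, groundspeed=153.3 kt
Leg 3: heading=15.4°, groundspeed=134.2 kt
Leg 4: heading=194.2°, groundspeed=147.3 kt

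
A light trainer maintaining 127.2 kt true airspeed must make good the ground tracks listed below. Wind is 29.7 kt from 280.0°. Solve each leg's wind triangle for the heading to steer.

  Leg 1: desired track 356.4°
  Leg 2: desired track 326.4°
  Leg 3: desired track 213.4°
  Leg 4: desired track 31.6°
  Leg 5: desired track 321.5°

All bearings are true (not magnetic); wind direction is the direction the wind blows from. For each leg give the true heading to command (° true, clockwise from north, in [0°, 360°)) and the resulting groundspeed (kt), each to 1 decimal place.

Leg 1: desired track 356.4°; wind correction -13.1° → command heading 343.3°, groundspeed 116.9 kt
Leg 2: desired track 326.4°; wind correction -9.7° → command heading 316.7°, groundspeed 104.9 kt
Leg 3: desired track 213.4°; wind correction +12.4° → command heading 225.8°, groundspeed 112.4 kt
Leg 4: desired track 31.6°; wind correction -12.5° → command heading 19.1°, groundspeed 135.1 kt
Leg 5: desired track 321.5°; wind correction -8.9° → command heading 312.6°, groundspeed 103.4 kt

Leg 1: heading=343.3°, groundspeed=116.9 kt
Leg 2: heading=316.7°, groundspeed=104.9 kt
Leg 3: heading=225.8°, groundspeed=112.4 kt
Leg 4: heading=19.1°, groundspeed=135.1 kt
Leg 5: heading=312.6°, groundspeed=103.4 kt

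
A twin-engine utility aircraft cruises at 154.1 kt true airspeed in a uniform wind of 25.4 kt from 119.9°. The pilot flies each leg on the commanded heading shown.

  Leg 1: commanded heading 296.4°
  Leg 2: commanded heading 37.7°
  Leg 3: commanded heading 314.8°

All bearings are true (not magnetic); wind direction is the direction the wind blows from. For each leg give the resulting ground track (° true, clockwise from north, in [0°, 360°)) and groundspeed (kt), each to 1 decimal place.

Leg 1: track=296.9°, groundspeed=179.5 kt
Leg 2: track=28.2°, groundspeed=152.7 kt
Leg 3: track=312.7°, groundspeed=178.8 kt

Leg 1: heading 296.4°; drift +0.5° → track 296.9°, groundspeed 179.5 kt
Leg 2: heading 37.7°; drift -9.5° → track 28.2°, groundspeed 152.7 kt
Leg 3: heading 314.8°; drift -2.1° → track 312.7°, groundspeed 178.8 kt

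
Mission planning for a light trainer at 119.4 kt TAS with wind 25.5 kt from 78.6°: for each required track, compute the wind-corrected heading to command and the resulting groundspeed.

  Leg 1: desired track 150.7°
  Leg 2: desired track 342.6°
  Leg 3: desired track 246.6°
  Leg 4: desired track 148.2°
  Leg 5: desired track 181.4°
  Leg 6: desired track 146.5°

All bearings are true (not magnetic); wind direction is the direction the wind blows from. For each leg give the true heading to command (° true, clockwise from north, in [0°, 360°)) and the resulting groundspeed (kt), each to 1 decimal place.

Leg 1: desired track 150.7°; wind correction -11.7° → command heading 139.0°, groundspeed 109.1 kt
Leg 2: desired track 342.6°; wind correction +12.3° → command heading 354.9°, groundspeed 119.3 kt
Leg 3: desired track 246.6°; wind correction -2.5° → command heading 244.1°, groundspeed 144.2 kt
Leg 4: desired track 148.2°; wind correction -11.5° → command heading 136.7°, groundspeed 108.1 kt
Leg 5: desired track 181.4°; wind correction -12.0° → command heading 169.4°, groundspeed 122.4 kt
Leg 6: desired track 146.5°; wind correction -11.4° → command heading 135.1°, groundspeed 107.4 kt

Leg 1: heading=139.0°, groundspeed=109.1 kt
Leg 2: heading=354.9°, groundspeed=119.3 kt
Leg 3: heading=244.1°, groundspeed=144.2 kt
Leg 4: heading=136.7°, groundspeed=108.1 kt
Leg 5: heading=169.4°, groundspeed=122.4 kt
Leg 6: heading=135.1°, groundspeed=107.4 kt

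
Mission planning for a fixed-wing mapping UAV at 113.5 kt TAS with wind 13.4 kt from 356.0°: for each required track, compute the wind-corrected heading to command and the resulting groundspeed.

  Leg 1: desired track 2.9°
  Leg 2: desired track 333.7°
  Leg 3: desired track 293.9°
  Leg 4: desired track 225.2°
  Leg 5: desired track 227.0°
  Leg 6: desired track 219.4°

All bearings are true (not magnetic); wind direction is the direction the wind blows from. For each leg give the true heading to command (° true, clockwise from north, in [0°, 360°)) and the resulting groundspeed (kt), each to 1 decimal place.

Leg 1: heading=2.1°, groundspeed=100.2 kt
Leg 2: heading=336.3°, groundspeed=101.0 kt
Leg 3: heading=299.9°, groundspeed=106.6 kt
Leg 4: heading=230.3°, groundspeed=121.8 kt
Leg 5: heading=232.3°, groundspeed=121.5 kt
Leg 6: heading=224.1°, groundspeed=122.9 kt

Leg 1: desired track 2.9°; wind correction -0.8° → command heading 2.1°, groundspeed 100.2 kt
Leg 2: desired track 333.7°; wind correction +2.6° → command heading 336.3°, groundspeed 101.0 kt
Leg 3: desired track 293.9°; wind correction +6.0° → command heading 299.9°, groundspeed 106.6 kt
Leg 4: desired track 225.2°; wind correction +5.1° → command heading 230.3°, groundspeed 121.8 kt
Leg 5: desired track 227.0°; wind correction +5.3° → command heading 232.3°, groundspeed 121.5 kt
Leg 6: desired track 219.4°; wind correction +4.7° → command heading 224.1°, groundspeed 122.9 kt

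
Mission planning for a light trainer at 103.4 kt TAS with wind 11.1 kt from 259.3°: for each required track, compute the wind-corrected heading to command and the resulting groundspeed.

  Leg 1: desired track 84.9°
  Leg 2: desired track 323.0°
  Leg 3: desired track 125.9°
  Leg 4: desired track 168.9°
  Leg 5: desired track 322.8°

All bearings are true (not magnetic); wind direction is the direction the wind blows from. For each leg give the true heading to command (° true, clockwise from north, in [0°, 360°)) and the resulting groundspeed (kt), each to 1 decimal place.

Leg 1: desired track 84.9°; wind correction +0.6° → command heading 85.5°, groundspeed 114.4 kt
Leg 2: desired track 323.0°; wind correction -5.5° → command heading 317.5°, groundspeed 98.0 kt
Leg 3: desired track 125.9°; wind correction +4.5° → command heading 130.4°, groundspeed 110.7 kt
Leg 4: desired track 168.9°; wind correction +6.2° → command heading 175.1°, groundspeed 102.9 kt
Leg 5: desired track 322.8°; wind correction -5.5° → command heading 317.3°, groundspeed 98.0 kt

Leg 1: heading=85.5°, groundspeed=114.4 kt
Leg 2: heading=317.5°, groundspeed=98.0 kt
Leg 3: heading=130.4°, groundspeed=110.7 kt
Leg 4: heading=175.1°, groundspeed=102.9 kt
Leg 5: heading=317.3°, groundspeed=98.0 kt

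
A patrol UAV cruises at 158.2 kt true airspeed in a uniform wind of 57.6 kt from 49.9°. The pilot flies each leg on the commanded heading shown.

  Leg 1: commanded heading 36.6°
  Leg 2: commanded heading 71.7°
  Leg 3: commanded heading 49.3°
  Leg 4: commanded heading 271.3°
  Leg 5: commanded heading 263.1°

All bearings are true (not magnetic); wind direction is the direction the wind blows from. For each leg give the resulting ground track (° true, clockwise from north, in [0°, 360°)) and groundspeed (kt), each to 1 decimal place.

Leg 1: heading 36.6°; drift -7.4° → track 29.2°, groundspeed 103.0 kt
Leg 2: heading 71.7°; drift +11.5° → track 83.2°, groundspeed 106.9 kt
Leg 3: heading 49.3°; drift -0.3° → track 49.0°, groundspeed 100.6 kt
Leg 4: heading 271.3°; drift -10.7° → track 260.6°, groundspeed 205.0 kt
Leg 5: heading 263.1°; drift -8.7° → track 254.4°, groundspeed 208.8 kt

Leg 1: track=29.2°, groundspeed=103.0 kt
Leg 2: track=83.2°, groundspeed=106.9 kt
Leg 3: track=49.0°, groundspeed=100.6 kt
Leg 4: track=260.6°, groundspeed=205.0 kt
Leg 5: track=254.4°, groundspeed=208.8 kt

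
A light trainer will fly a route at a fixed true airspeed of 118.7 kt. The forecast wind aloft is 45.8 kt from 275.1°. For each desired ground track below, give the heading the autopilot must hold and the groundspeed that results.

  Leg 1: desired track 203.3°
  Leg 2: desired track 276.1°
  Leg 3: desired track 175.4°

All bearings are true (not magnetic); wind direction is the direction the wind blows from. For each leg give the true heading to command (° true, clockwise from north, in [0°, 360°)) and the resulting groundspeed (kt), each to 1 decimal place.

Leg 1: heading=224.8°, groundspeed=96.1 kt
Leg 2: heading=275.7°, groundspeed=72.9 kt
Leg 3: heading=197.8°, groundspeed=117.5 kt

Leg 1: desired track 203.3°; wind correction +21.5° → command heading 224.8°, groundspeed 96.1 kt
Leg 2: desired track 276.1°; wind correction -0.4° → command heading 275.7°, groundspeed 72.9 kt
Leg 3: desired track 175.4°; wind correction +22.4° → command heading 197.8°, groundspeed 117.5 kt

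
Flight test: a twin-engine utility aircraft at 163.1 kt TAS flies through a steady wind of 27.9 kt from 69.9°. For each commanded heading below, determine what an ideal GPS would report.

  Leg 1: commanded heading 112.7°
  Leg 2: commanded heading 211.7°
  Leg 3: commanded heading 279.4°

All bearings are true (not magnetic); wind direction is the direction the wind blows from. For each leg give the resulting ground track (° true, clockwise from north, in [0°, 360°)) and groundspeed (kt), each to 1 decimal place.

Leg 1: track=120.3°, groundspeed=143.9 kt
Leg 2: track=217.0°, groundspeed=185.8 kt
Leg 3: track=275.2°, groundspeed=187.9 kt

Leg 1: heading 112.7°; drift +7.6° → track 120.3°, groundspeed 143.9 kt
Leg 2: heading 211.7°; drift +5.3° → track 217.0°, groundspeed 185.8 kt
Leg 3: heading 279.4°; drift -4.2° → track 275.2°, groundspeed 187.9 kt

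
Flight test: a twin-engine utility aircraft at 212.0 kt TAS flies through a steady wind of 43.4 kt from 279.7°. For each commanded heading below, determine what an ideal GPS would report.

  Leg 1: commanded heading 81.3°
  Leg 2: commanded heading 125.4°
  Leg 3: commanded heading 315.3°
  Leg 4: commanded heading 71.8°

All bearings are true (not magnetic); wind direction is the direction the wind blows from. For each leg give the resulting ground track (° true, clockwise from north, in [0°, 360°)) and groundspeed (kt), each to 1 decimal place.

Leg 1: heading 81.3°; drift +3.1° → track 84.4°, groundspeed 253.6 kt
Leg 2: heading 125.4°; drift -4.3° → track 121.1°, groundspeed 251.8 kt
Leg 3: heading 315.3°; drift +8.1° → track 323.4°, groundspeed 178.5 kt
Leg 4: heading 71.8°; drift +4.6° → track 76.4°, groundspeed 251.2 kt

Leg 1: track=84.4°, groundspeed=253.6 kt
Leg 2: track=121.1°, groundspeed=251.8 kt
Leg 3: track=323.4°, groundspeed=178.5 kt
Leg 4: track=76.4°, groundspeed=251.2 kt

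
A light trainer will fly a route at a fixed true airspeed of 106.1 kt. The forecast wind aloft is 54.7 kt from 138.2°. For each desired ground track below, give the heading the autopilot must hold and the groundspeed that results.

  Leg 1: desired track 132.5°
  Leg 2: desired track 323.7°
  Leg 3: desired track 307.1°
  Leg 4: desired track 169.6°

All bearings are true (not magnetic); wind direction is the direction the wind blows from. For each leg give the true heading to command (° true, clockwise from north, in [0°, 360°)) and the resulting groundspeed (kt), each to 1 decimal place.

Leg 1: heading=135.4°, groundspeed=51.5 kt
Leg 2: heading=326.5°, groundspeed=160.4 kt
Leg 3: heading=301.4°, groundspeed=159.3 kt
Leg 4: heading=154.0°, groundspeed=55.5 kt

Leg 1: desired track 132.5°; wind correction +2.9° → command heading 135.4°, groundspeed 51.5 kt
Leg 2: desired track 323.7°; wind correction +2.8° → command heading 326.5°, groundspeed 160.4 kt
Leg 3: desired track 307.1°; wind correction -5.7° → command heading 301.4°, groundspeed 159.3 kt
Leg 4: desired track 169.6°; wind correction -15.6° → command heading 154.0°, groundspeed 55.5 kt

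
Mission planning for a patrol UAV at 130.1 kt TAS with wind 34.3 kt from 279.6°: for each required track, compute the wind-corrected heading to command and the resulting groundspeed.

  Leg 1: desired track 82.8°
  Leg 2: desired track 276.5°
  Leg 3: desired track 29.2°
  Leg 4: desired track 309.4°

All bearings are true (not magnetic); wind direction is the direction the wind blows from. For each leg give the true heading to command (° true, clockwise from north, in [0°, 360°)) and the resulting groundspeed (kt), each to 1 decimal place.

Leg 1: heading=78.4°, groundspeed=162.6 kt
Leg 2: heading=277.3°, groundspeed=95.8 kt
Leg 3: heading=14.8°, groundspeed=137.5 kt
Leg 4: heading=301.9°, groundspeed=99.2 kt

Leg 1: desired track 82.8°; wind correction -4.4° → command heading 78.4°, groundspeed 162.6 kt
Leg 2: desired track 276.5°; wind correction +0.8° → command heading 277.3°, groundspeed 95.8 kt
Leg 3: desired track 29.2°; wind correction -14.4° → command heading 14.8°, groundspeed 137.5 kt
Leg 4: desired track 309.4°; wind correction -7.5° → command heading 301.9°, groundspeed 99.2 kt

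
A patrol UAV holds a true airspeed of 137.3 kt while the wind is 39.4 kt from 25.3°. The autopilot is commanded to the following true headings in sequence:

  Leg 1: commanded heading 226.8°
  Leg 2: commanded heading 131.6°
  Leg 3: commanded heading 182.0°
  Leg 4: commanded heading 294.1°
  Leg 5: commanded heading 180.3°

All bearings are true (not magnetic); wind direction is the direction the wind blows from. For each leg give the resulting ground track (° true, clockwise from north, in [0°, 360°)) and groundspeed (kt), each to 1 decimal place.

Leg 1: track=222.1°, groundspeed=174.6 kt
Leg 2: track=145.9°, groundspeed=153.1 kt
Leg 3: track=187.1°, groundspeed=174.2 kt
Leg 4: track=278.2°, groundspeed=143.6 kt
Leg 5: track=185.8°, groundspeed=173.8 kt

Leg 1: heading 226.8°; drift -4.7° → track 222.1°, groundspeed 174.6 kt
Leg 2: heading 131.6°; drift +14.3° → track 145.9°, groundspeed 153.1 kt
Leg 3: heading 182.0°; drift +5.1° → track 187.1°, groundspeed 174.2 kt
Leg 4: heading 294.1°; drift -15.9° → track 278.2°, groundspeed 143.6 kt
Leg 5: heading 180.3°; drift +5.5° → track 185.8°, groundspeed 173.8 kt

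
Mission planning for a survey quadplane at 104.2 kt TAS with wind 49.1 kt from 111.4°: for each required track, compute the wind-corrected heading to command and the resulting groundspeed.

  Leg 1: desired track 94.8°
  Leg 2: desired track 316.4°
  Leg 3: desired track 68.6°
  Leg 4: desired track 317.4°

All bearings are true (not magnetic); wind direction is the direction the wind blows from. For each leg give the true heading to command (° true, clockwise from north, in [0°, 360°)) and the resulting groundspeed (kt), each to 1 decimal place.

Leg 1: heading=102.5°, groundspeed=56.2 kt
Leg 2: heading=327.9°, groundspeed=146.6 kt
Leg 3: heading=87.3°, groundspeed=62.7 kt
Leg 4: heading=329.3°, groundspeed=146.1 kt

Leg 1: desired track 94.8°; wind correction +7.7° → command heading 102.5°, groundspeed 56.2 kt
Leg 2: desired track 316.4°; wind correction +11.5° → command heading 327.9°, groundspeed 146.6 kt
Leg 3: desired track 68.6°; wind correction +18.7° → command heading 87.3°, groundspeed 62.7 kt
Leg 4: desired track 317.4°; wind correction +11.9° → command heading 329.3°, groundspeed 146.1 kt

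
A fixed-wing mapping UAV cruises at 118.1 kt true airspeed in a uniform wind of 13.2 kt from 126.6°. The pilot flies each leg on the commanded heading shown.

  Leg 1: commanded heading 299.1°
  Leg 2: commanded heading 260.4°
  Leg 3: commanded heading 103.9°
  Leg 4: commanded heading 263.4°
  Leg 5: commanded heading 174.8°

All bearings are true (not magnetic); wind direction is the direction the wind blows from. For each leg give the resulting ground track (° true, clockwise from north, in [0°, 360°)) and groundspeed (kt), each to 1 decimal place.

Leg 1: track=299.9°, groundspeed=131.2 kt
Leg 2: track=264.7°, groundspeed=127.6 kt
Leg 3: track=101.1°, groundspeed=106.0 kt
Leg 4: track=267.4°, groundspeed=128.0 kt
Leg 5: track=179.9°, groundspeed=109.7 kt

Leg 1: heading 299.1°; drift +0.8° → track 299.9°, groundspeed 131.2 kt
Leg 2: heading 260.4°; drift +4.3° → track 264.7°, groundspeed 127.6 kt
Leg 3: heading 103.9°; drift -2.8° → track 101.1°, groundspeed 106.0 kt
Leg 4: heading 263.4°; drift +4.0° → track 267.4°, groundspeed 128.0 kt
Leg 5: heading 174.8°; drift +5.1° → track 179.9°, groundspeed 109.7 kt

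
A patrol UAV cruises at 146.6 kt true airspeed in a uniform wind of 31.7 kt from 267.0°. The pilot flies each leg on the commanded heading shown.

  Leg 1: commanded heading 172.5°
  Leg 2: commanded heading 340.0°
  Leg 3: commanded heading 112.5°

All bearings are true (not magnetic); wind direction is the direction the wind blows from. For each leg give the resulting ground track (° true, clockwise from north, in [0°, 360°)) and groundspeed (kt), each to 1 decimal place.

Leg 1: heading 172.5°; drift -12.0° → track 160.5°, groundspeed 152.4 kt
Leg 2: heading 340.0°; drift +12.4° → track 352.4°, groundspeed 140.6 kt
Leg 3: heading 112.5°; drift -4.5° → track 108.0°, groundspeed 175.7 kt

Leg 1: track=160.5°, groundspeed=152.4 kt
Leg 2: track=352.4°, groundspeed=140.6 kt
Leg 3: track=108.0°, groundspeed=175.7 kt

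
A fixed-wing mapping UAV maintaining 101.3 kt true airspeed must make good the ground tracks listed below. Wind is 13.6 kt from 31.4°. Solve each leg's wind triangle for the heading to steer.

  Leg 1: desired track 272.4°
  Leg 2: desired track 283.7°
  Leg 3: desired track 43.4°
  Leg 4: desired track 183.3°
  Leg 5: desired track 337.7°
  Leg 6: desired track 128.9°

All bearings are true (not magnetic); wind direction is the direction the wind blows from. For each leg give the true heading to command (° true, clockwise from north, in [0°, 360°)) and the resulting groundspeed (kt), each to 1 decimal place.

Leg 1: heading=279.1°, groundspeed=107.2 kt
Leg 2: heading=291.0°, groundspeed=104.6 kt
Leg 3: heading=41.8°, groundspeed=88.0 kt
Leg 4: heading=179.7°, groundspeed=113.1 kt
Leg 5: heading=343.9°, groundspeed=92.7 kt
Leg 6: heading=121.3°, groundspeed=102.2 kt

Leg 1: desired track 272.4°; wind correction +6.7° → command heading 279.1°, groundspeed 107.2 kt
Leg 2: desired track 283.7°; wind correction +7.3° → command heading 291.0°, groundspeed 104.6 kt
Leg 3: desired track 43.4°; wind correction -1.6° → command heading 41.8°, groundspeed 88.0 kt
Leg 4: desired track 183.3°; wind correction -3.6° → command heading 179.7°, groundspeed 113.1 kt
Leg 5: desired track 337.7°; wind correction +6.2° → command heading 343.9°, groundspeed 92.7 kt
Leg 6: desired track 128.9°; wind correction -7.6° → command heading 121.3°, groundspeed 102.2 kt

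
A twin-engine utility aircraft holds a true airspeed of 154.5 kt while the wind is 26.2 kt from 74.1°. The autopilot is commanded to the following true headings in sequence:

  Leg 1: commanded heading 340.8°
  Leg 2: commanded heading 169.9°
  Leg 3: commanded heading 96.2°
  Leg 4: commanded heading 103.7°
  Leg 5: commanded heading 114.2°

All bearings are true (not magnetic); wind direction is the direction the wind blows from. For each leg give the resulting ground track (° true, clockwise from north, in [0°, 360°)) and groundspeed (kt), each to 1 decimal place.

Leg 1: heading 340.8°; drift -9.5° → track 331.3°, groundspeed 158.2 kt
Leg 2: heading 169.9°; drift +9.4° → track 179.3°, groundspeed 159.3 kt
Leg 3: heading 96.2°; drift +4.3° → track 100.5°, groundspeed 130.6 kt
Leg 4: heading 103.7°; drift +5.6° → track 109.3°, groundspeed 132.4 kt
Leg 5: heading 114.2°; drift +7.2° → track 121.4°, groundspeed 135.5 kt

Leg 1: track=331.3°, groundspeed=158.2 kt
Leg 2: track=179.3°, groundspeed=159.3 kt
Leg 3: track=100.5°, groundspeed=130.6 kt
Leg 4: track=109.3°, groundspeed=132.4 kt
Leg 5: track=121.4°, groundspeed=135.5 kt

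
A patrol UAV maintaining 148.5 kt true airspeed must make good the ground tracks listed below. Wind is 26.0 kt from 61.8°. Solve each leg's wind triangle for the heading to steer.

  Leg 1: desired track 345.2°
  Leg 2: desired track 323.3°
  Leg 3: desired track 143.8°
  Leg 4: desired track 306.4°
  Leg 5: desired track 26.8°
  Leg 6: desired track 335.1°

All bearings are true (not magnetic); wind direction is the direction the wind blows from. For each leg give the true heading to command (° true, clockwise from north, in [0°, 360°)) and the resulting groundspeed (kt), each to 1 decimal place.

Leg 1: heading=355.0°, groundspeed=140.3 kt
Leg 2: heading=333.3°, groundspeed=150.1 kt
Leg 3: heading=133.8°, groundspeed=142.6 kt
Leg 4: heading=315.5°, groundspeed=157.8 kt
Leg 5: heading=32.6°, groundspeed=126.5 kt
Leg 6: heading=345.2°, groundspeed=144.7 kt

Leg 1: desired track 345.2°; wind correction +9.8° → command heading 355.0°, groundspeed 140.3 kt
Leg 2: desired track 323.3°; wind correction +10.0° → command heading 333.3°, groundspeed 150.1 kt
Leg 3: desired track 143.8°; wind correction -10.0° → command heading 133.8°, groundspeed 142.6 kt
Leg 4: desired track 306.4°; wind correction +9.1° → command heading 315.5°, groundspeed 157.8 kt
Leg 5: desired track 26.8°; wind correction +5.8° → command heading 32.6°, groundspeed 126.5 kt
Leg 6: desired track 335.1°; wind correction +10.1° → command heading 345.2°, groundspeed 144.7 kt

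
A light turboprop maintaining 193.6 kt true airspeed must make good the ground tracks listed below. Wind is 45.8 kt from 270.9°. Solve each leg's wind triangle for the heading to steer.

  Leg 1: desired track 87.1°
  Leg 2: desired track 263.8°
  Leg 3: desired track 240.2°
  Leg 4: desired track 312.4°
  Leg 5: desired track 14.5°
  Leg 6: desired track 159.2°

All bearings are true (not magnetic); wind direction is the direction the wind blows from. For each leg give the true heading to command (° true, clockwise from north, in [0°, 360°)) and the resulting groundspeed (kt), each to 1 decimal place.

Leg 1: heading=86.2°, groundspeed=239.3 kt
Leg 2: heading=265.5°, groundspeed=148.1 kt
Leg 3: heading=247.1°, groundspeed=152.8 kt
Leg 4: heading=303.4°, groundspeed=156.9 kt
Leg 5: heading=1.2°, groundspeed=199.2 kt
Leg 6: heading=171.9°, groundspeed=205.8 kt

Leg 1: desired track 87.1°; wind correction -0.9° → command heading 86.2°, groundspeed 239.3 kt
Leg 2: desired track 263.8°; wind correction +1.7° → command heading 265.5°, groundspeed 148.1 kt
Leg 3: desired track 240.2°; wind correction +6.9° → command heading 247.1°, groundspeed 152.8 kt
Leg 4: desired track 312.4°; wind correction -9.0° → command heading 303.4°, groundspeed 156.9 kt
Leg 5: desired track 14.5°; wind correction -13.3° → command heading 1.2°, groundspeed 199.2 kt
Leg 6: desired track 159.2°; wind correction +12.7° → command heading 171.9°, groundspeed 205.8 kt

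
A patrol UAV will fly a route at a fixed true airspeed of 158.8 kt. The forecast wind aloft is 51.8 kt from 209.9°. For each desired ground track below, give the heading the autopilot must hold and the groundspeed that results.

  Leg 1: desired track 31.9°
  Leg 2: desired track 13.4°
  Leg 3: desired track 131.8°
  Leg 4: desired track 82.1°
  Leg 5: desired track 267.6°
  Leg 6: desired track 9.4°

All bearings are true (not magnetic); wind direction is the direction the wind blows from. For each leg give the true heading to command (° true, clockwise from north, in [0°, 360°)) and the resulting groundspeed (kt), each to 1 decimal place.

Leg 1: desired track 31.9°; wind correction +0.7° → command heading 32.6°, groundspeed 210.6 kt
Leg 2: desired track 13.4°; wind correction -5.3° → command heading 8.1°, groundspeed 207.8 kt
Leg 3: desired track 131.8°; wind correction +18.6° → command heading 150.4°, groundspeed 139.8 kt
Leg 4: desired track 82.1°; wind correction +14.9° → command heading 97.0°, groundspeed 185.2 kt
Leg 5: desired track 267.6°; wind correction -16.0° → command heading 251.6°, groundspeed 125.0 kt
Leg 6: desired track 9.4°; wind correction -6.6° → command heading 2.8°, groundspeed 206.3 kt

Leg 1: heading=32.6°, groundspeed=210.6 kt
Leg 2: heading=8.1°, groundspeed=207.8 kt
Leg 3: heading=150.4°, groundspeed=139.8 kt
Leg 4: heading=97.0°, groundspeed=185.2 kt
Leg 5: heading=251.6°, groundspeed=125.0 kt
Leg 6: heading=2.8°, groundspeed=206.3 kt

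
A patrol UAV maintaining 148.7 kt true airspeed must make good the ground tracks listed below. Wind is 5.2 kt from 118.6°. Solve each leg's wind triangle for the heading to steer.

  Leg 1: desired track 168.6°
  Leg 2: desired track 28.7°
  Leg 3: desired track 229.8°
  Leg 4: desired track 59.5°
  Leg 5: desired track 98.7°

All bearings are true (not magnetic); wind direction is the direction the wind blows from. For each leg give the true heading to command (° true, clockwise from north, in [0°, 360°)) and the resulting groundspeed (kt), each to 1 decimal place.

Leg 1: desired track 168.6°; wind correction -1.5° → command heading 167.1°, groundspeed 145.3 kt
Leg 2: desired track 28.7°; wind correction +2.0° → command heading 30.7°, groundspeed 148.6 kt
Leg 3: desired track 229.8°; wind correction -1.9° → command heading 227.9°, groundspeed 150.5 kt
Leg 4: desired track 59.5°; wind correction +1.7° → command heading 61.2°, groundspeed 146.0 kt
Leg 5: desired track 98.7°; wind correction +0.7° → command heading 99.4°, groundspeed 143.8 kt

Leg 1: heading=167.1°, groundspeed=145.3 kt
Leg 2: heading=30.7°, groundspeed=148.6 kt
Leg 3: heading=227.9°, groundspeed=150.5 kt
Leg 4: heading=61.2°, groundspeed=146.0 kt
Leg 5: heading=99.4°, groundspeed=143.8 kt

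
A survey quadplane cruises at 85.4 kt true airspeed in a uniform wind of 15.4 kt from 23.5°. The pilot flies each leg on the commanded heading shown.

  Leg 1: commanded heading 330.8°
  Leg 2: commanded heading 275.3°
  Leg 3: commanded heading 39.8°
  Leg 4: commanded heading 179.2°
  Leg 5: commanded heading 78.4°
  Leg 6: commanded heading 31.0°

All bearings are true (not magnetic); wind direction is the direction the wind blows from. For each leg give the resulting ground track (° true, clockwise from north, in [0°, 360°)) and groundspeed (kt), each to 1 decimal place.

Leg 1: track=321.7°, groundspeed=77.0 kt
Leg 2: track=266.1°, groundspeed=91.4 kt
Leg 3: track=43.3°, groundspeed=70.8 kt
Leg 4: track=182.8°, groundspeed=99.6 kt
Leg 5: track=87.7°, groundspeed=77.6 kt
Leg 6: track=32.6°, groundspeed=70.2 kt

Leg 1: heading 330.8°; drift -9.1° → track 321.7°, groundspeed 77.0 kt
Leg 2: heading 275.3°; drift -9.2° → track 266.1°, groundspeed 91.4 kt
Leg 3: heading 39.8°; drift +3.5° → track 43.3°, groundspeed 70.8 kt
Leg 4: heading 179.2°; drift +3.6° → track 182.8°, groundspeed 99.6 kt
Leg 5: heading 78.4°; drift +9.3° → track 87.7°, groundspeed 77.6 kt
Leg 6: heading 31.0°; drift +1.6° → track 32.6°, groundspeed 70.2 kt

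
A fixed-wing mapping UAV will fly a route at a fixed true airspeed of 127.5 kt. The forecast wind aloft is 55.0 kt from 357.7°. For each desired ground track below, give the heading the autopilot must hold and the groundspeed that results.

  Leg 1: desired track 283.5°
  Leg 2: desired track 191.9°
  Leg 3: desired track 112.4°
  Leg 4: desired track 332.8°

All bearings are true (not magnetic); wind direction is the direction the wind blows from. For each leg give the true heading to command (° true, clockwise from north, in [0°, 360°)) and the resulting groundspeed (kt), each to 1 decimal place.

Leg 1: desired track 283.5°; wind correction +24.5° → command heading 308.0°, groundspeed 101.0 kt
Leg 2: desired track 191.9°; wind correction +6.1° → command heading 198.0°, groundspeed 180.1 kt
Leg 3: desired track 112.4°; wind correction -23.1° → command heading 89.3°, groundspeed 140.3 kt
Leg 4: desired track 332.8°; wind correction +10.5° → command heading 343.3°, groundspeed 75.5 kt

Leg 1: heading=308.0°, groundspeed=101.0 kt
Leg 2: heading=198.0°, groundspeed=180.1 kt
Leg 3: heading=89.3°, groundspeed=140.3 kt
Leg 4: heading=343.3°, groundspeed=75.5 kt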